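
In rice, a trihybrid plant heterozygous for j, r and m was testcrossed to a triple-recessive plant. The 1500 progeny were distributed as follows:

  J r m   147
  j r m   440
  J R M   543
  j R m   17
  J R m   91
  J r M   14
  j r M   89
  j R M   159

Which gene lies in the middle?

The two most frequent reciprocal classes, j r m and J R M, are the parental types, so the F1 was j r m / J R M.
The two rarest classes, j R m and J r M, are the double crossovers. Comparing them with the parentals, only the r allele has switched, so r is the middle locus and the order is j – r – m.

r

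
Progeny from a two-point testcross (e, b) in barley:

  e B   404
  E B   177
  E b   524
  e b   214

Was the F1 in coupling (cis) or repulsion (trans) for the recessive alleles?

trans

The two most frequent classes are E b (524) and e B (404); these are the parental (non-recombinant) types.
So the F1 carried E b on one chromosome and e B on the other — the recessive alleles are on opposite chromosomes (trans / repulsion).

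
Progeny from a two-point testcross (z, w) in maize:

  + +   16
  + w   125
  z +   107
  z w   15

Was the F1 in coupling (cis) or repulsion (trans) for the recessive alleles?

The two most frequent classes are + w (125) and z + (107); these are the parental (non-recombinant) types.
So the F1 carried + w on one chromosome and z + on the other — the recessive alleles are on opposite chromosomes (trans / repulsion).

trans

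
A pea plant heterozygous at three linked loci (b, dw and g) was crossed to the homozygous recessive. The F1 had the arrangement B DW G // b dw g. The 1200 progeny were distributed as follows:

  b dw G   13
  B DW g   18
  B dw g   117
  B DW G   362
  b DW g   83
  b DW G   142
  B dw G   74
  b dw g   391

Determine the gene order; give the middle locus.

The two rarest classes, B DW g and b dw G, are the double crossovers. Comparing them with the parentals, only the g allele has switched, so g is the middle locus and the order is b – g – dw.

g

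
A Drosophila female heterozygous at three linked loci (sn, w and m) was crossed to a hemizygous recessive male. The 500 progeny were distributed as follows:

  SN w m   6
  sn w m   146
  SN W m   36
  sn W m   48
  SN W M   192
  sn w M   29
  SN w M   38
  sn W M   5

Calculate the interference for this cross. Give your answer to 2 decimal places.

0.25

The two most frequent reciprocal classes, SN W M and sn w m, are the parental types, so the F1 was SN W M / sn w m.
The two rarest classes, sn W M and SN w m, are the double crossovers. Comparing them with the parentals, only the sn allele has switched, so sn is the middle locus and the order is w – sn – m.
w–sn: (86 + 11)/500 = 0.1940; sn–m: (65 + 11)/500 = 0.1520.
Expected DCO frequency = 0.1940 × 0.1520 ≈ 0.02949; observed = 11/500 ≈ 0.02200.
Coefficient of coincidence = 0.02200/0.02949 ≈ 0.75; interference = 1 − 0.75 = 0.25.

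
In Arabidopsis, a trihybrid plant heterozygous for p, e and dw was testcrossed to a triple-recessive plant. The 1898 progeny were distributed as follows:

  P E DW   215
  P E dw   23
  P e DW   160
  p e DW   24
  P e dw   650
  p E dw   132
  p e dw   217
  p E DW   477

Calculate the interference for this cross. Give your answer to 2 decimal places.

0.45

The two most frequent reciprocal classes, P e dw and p E DW, are the parental types, so the F1 was P e dw / p E DW.
The two rarest classes, P E dw and p e DW, are the double crossovers. Comparing them with the parentals, only the e allele has switched, so e is the middle locus and the order is dw – e – p.
dw–e: (292 + 47)/1898 = 0.1786; e–p: (432 + 47)/1898 = 0.2524.
Expected DCO frequency = 0.1786 × 0.2524 ≈ 0.04508; observed = 47/1898 ≈ 0.02476.
Coefficient of coincidence = 0.02476/0.04508 ≈ 0.55; interference = 1 − 0.55 = 0.45.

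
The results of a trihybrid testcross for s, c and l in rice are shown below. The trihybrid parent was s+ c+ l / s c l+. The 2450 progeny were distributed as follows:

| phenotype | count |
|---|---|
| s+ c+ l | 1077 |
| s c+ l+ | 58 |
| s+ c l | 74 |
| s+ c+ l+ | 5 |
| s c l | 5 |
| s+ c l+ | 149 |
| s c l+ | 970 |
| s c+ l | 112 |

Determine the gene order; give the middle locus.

l

The two rarest classes, s+ c+ l+ and s c l, are the double crossovers. Comparing them with the parentals, only the l allele has switched, so l is the middle locus and the order is s – l – c.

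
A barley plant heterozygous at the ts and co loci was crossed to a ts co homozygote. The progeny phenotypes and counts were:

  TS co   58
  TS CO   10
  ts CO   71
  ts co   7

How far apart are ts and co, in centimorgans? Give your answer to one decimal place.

The two most frequent classes, TS co (58) and ts CO (71), are the parental types, so the F1 was TS co / ts CO.
The recombinant classes are TS CO and ts co: 10 + 7 = 17.
Recombination frequency = 17/146 = 0.1164 ≈ 11.6%, i.e. 11.6 centimorgans.

11.6 centimorgans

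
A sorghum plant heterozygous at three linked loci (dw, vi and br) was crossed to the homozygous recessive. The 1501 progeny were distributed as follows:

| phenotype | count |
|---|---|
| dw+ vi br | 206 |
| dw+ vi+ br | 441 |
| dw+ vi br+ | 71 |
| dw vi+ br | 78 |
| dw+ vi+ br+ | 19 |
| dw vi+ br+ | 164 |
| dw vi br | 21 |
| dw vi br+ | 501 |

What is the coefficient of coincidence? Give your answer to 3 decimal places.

The two most frequent reciprocal classes, dw+ vi+ br and dw vi br+, are the parental types, so the F1 was dw+ vi+ br / dw vi br+.
The two rarest classes, dw+ vi+ br+ and dw vi br, are the double crossovers. Comparing them with the parentals, only the br allele has switched, so br is the middle locus and the order is dw – br – vi.
dw–br: (149 + 40)/1501 = 0.1259; br–vi: (370 + 40)/1501 = 0.2732.
Expected DCO frequency = 0.1259 × 0.2732 ≈ 0.03440; observed = 40/1501 ≈ 0.02665.
Coefficient of coincidence = 0.02665/0.03440 ≈ 0.775.

0.775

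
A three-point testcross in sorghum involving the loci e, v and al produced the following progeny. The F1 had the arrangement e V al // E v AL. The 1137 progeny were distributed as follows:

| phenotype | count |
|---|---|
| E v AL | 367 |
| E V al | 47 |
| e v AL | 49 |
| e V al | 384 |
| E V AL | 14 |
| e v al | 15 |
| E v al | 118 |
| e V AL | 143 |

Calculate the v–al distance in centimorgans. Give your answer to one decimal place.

25.5 centimorgans

The two rarest classes, e v al and E V AL, are the double crossovers. Comparing them with the parentals, only the v allele has switched, so v is the middle locus and the order is e – v – al.
Crossovers in the v–al interval produce the single-crossover classes e V AL and E v al (143 + 118 = 261) plus the double crossovers (29).
RF(v–al) = (261 + 29) / 1137 = 290/1137 = 0.2551 → 25.5 centimorgans.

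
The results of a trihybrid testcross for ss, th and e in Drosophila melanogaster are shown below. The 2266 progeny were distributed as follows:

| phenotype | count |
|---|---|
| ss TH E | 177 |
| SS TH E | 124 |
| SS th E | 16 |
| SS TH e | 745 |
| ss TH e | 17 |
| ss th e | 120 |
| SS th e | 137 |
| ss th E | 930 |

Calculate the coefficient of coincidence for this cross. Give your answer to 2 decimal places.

The two most frequent reciprocal classes, ss th E and SS TH e, are the parental types, so the F1 was ss th E / SS TH e.
The two rarest classes, SS th E and ss TH e, are the double crossovers. Comparing them with the parentals, only the ss allele has switched, so ss is the middle locus and the order is th – ss – e.
th–ss: (314 + 33)/2266 = 0.1531; ss–e: (244 + 33)/2266 = 0.1222.
Expected DCO frequency = 0.1531 × 0.1222 ≈ 0.01871; observed = 33/2266 ≈ 0.01456.
Coefficient of coincidence = 0.01456/0.01871 ≈ 0.78.

0.78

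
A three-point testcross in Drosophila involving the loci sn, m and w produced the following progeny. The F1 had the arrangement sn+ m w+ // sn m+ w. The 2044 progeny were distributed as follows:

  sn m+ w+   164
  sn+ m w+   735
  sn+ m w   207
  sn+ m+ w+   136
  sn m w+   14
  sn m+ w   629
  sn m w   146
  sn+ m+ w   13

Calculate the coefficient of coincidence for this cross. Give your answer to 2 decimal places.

The two rarest classes, sn m w+ and sn+ m+ w, are the double crossovers. Comparing them with the parentals, only the sn allele has switched, so sn is the middle locus and the order is m – sn – w.
m–sn: (282 + 27)/2044 = 0.1512; sn–w: (371 + 27)/2044 = 0.1947.
Expected DCO frequency = 0.1512 × 0.1947 ≈ 0.02944; observed = 27/2044 ≈ 0.01321.
Coefficient of coincidence = 0.01321/0.02944 ≈ 0.45.

0.45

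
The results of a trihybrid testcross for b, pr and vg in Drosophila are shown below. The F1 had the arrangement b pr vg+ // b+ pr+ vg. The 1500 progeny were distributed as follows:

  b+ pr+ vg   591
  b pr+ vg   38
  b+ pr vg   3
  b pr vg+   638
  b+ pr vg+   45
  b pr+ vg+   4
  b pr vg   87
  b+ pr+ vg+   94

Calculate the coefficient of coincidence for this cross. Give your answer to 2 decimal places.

The two rarest classes, b pr+ vg+ and b+ pr vg, are the double crossovers. Comparing them with the parentals, only the pr allele has switched, so pr is the middle locus and the order is b – pr – vg.
b–pr: (83 + 7)/1500 = 0.0600; pr–vg: (181 + 7)/1500 = 0.1253.
Expected DCO frequency = 0.0600 × 0.1253 ≈ 0.00752; observed = 7/1500 ≈ 0.00467.
Coefficient of coincidence = 0.00467/0.00752 ≈ 0.62.

0.62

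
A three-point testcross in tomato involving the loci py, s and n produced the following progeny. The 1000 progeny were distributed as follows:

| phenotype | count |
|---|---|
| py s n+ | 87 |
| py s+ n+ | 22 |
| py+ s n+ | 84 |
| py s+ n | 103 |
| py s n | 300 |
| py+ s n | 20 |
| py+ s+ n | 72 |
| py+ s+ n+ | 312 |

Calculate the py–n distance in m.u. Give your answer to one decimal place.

20.1 m.u.

The two most frequent reciprocal classes, py+ s+ n+ and py s n, are the parental types, so the F1 was py+ s+ n+ / py s n.
The two rarest classes, py s+ n+ and py+ s n, are the double crossovers. Comparing them with the parentals, only the py allele has switched, so py is the middle locus and the order is s – py – n.
Crossovers in the py–n interval produce the single-crossover classes py+ s+ n and py s n+ (72 + 87 = 159) plus the double crossovers (42).
RF(py–n) = (159 + 42) / 1000 = 201/1000 = 0.2010 → 20.1 m.u.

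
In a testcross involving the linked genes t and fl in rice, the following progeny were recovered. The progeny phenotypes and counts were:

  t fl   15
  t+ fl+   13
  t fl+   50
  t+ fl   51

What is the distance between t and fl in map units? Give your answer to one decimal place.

The two most frequent classes, t+ fl (51) and t fl+ (50), are the parental types, so the F1 was t+ fl / t fl+.
The recombinant classes are t+ fl+ and t fl: 13 + 15 = 28.
Recombination frequency = 28/129 = 0.2171 ≈ 21.7%, i.e. 21.7 map units.

21.7 map units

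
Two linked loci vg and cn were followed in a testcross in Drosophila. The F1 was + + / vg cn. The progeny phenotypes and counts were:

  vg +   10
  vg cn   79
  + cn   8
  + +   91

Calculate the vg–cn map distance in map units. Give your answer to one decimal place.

The recombinant classes are + cn and vg +: 8 + 10 = 18.
Recombination frequency = 18/188 = 0.0957 ≈ 9.6%, i.e. 9.6 map units.

9.6 map units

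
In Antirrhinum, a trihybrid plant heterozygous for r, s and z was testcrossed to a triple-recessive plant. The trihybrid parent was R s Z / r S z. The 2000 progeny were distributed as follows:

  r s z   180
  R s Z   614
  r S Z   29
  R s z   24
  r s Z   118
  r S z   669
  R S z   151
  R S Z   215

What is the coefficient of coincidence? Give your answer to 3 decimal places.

0.735

The two rarest classes, R s z and r S Z, are the double crossovers. Comparing them with the parentals, only the z allele has switched, so z is the middle locus and the order is s – z – r.
s–z: (395 + 53)/2000 = 0.2240; z–r: (269 + 53)/2000 = 0.1610.
Expected DCO frequency = 0.2240 × 0.1610 ≈ 0.03606; observed = 53/2000 ≈ 0.02650.
Coefficient of coincidence = 0.02650/0.03606 ≈ 0.735.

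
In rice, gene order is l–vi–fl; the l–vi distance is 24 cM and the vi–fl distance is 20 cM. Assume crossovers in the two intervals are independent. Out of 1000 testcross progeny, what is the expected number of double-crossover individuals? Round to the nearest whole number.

Map distances give recombination frequencies of 0.240 and 0.200 for the two intervals.
With no interference, expected double-crossover frequency = 0.240 × 0.200 = 0.04800.
Expected number = 0.04800 × 1000 = 48.00 ≈ 48.

48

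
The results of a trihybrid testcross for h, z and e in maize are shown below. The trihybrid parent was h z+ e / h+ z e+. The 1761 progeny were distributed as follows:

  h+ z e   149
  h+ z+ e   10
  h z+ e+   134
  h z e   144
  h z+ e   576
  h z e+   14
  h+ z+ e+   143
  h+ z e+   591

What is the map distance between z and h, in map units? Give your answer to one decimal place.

17.7 map units

The two rarest classes, h+ z+ e and h z e+, are the double crossovers. Comparing them with the parentals, only the h allele has switched, so h is the middle locus and the order is z – h – e.
Crossovers in the z–h interval produce the single-crossover classes h z e and h+ z+ e+ (144 + 143 = 287) plus the double crossovers (24).
RF(z–h) = (287 + 24) / 1761 = 311/1761 = 0.1766 → 17.7 map units.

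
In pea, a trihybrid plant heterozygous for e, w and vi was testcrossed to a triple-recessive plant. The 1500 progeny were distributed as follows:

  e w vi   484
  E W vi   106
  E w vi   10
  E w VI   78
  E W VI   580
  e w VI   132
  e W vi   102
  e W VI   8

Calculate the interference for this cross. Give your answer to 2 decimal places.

The two most frequent reciprocal classes, E W VI and e w vi, are the parental types, so the F1 was E W VI / e w vi.
The two rarest classes, e W VI and E w vi, are the double crossovers. Comparing them with the parentals, only the e allele has switched, so e is the middle locus and the order is vi – e – w.
vi–e: (238 + 18)/1500 = 0.1707; e–w: (180 + 18)/1500 = 0.1320.
Expected DCO frequency = 0.1707 × 0.1320 ≈ 0.02253; observed = 18/1500 ≈ 0.01200.
Coefficient of coincidence = 0.01200/0.02253 ≈ 0.53; interference = 1 − 0.53 = 0.47.

0.47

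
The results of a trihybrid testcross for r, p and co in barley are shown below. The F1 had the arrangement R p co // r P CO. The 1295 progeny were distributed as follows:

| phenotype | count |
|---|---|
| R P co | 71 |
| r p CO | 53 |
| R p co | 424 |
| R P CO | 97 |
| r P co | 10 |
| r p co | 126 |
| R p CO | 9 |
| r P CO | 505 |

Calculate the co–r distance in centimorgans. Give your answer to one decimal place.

18.7 centimorgans

The two rarest classes, R p CO and r P co, are the double crossovers. Comparing them with the parentals, only the co allele has switched, so co is the middle locus and the order is r – co – p.
Crossovers in the r–co interval produce the single-crossover classes r p co and R P CO (126 + 97 = 223) plus the double crossovers (19).
RF(r–co) = (223 + 19) / 1295 = 242/1295 = 0.1869 → 18.7 centimorgans.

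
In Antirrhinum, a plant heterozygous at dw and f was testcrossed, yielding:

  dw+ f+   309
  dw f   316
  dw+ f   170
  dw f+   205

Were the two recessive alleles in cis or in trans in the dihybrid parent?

cis

The two most frequent classes are dw+ f+ (309) and dw f (316); these are the parental (non-recombinant) types.
So the F1 carried dw+ f+ on one chromosome and dw f on the other — the recessive alleles are on the same chromosome (cis / coupling).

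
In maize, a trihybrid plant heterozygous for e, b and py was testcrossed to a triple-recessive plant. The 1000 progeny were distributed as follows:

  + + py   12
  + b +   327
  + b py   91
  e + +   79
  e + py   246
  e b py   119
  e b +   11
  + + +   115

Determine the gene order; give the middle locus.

The two most frequent reciprocal classes, e + py and + b +, are the parental types, so the F1 was e + py / + b +.
The two rarest classes, + + py and e b +, are the double crossovers. Comparing them with the parentals, only the e allele has switched, so e is the middle locus and the order is b – e – py.

e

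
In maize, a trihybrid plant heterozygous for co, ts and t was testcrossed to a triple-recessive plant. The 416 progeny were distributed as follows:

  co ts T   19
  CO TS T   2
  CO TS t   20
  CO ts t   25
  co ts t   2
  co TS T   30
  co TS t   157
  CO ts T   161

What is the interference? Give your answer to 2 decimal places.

The two most frequent reciprocal classes, co TS t and CO ts T, are the parental types, so the F1 was co TS t / CO ts T.
The two rarest classes, co ts t and CO TS T, are the double crossovers. Comparing them with the parentals, only the ts allele has switched, so ts is the middle locus and the order is co – ts – t.
co–ts: (39 + 4)/416 = 0.1034; ts–t: (55 + 4)/416 = 0.1418.
Expected DCO frequency = 0.1034 × 0.1418 ≈ 0.01466; observed = 4/416 ≈ 0.00962.
Coefficient of coincidence = 0.00962/0.01466 ≈ 0.66; interference = 1 − 0.66 = 0.34.

0.34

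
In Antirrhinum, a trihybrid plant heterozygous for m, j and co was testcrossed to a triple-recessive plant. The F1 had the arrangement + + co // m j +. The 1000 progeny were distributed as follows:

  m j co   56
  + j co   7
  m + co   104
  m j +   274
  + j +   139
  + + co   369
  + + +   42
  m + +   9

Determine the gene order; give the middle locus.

The two rarest classes, + j co and m + +, are the double crossovers. Comparing them with the parentals, only the j allele has switched, so j is the middle locus and the order is co – j – m.

j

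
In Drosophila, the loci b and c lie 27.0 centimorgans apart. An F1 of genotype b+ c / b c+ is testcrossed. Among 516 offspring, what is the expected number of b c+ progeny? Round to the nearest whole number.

A map distance of 27.0 centimorgans corresponds to a recombination frequency of 0.270.
The F1 is b+ c / b c+, so b c+ is a parental gamete class with expected frequency (1 − r)/2 = 0.730/2 = 0.3650.
Expected number = 0.3650 × 516 = 188.34 ≈ 188.

188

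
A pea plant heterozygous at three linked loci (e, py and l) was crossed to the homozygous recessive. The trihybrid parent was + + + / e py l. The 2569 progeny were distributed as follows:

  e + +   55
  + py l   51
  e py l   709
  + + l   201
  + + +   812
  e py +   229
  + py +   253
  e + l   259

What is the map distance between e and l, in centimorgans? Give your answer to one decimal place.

The two rarest classes, e + + and + py l, are the double crossovers. Comparing them with the parentals, only the e allele has switched, so e is the middle locus and the order is py – e – l.
Crossovers in the e–l interval produce the single-crossover classes + + l and e py + (201 + 229 = 430) plus the double crossovers (106).
RF(e–l) = (430 + 106) / 2569 = 536/2569 = 0.2086 → 20.9 centimorgans.

20.9 centimorgans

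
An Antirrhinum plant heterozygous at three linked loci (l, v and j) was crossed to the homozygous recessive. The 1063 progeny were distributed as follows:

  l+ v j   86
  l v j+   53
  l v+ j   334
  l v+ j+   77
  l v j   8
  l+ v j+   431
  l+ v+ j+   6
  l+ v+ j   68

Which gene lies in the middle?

v

The two most frequent reciprocal classes, l v+ j and l+ v j+, are the parental types, so the F1 was l v+ j / l+ v j+.
The two rarest classes, l v j and l+ v+ j+, are the double crossovers. Comparing them with the parentals, only the v allele has switched, so v is the middle locus and the order is l – v – j.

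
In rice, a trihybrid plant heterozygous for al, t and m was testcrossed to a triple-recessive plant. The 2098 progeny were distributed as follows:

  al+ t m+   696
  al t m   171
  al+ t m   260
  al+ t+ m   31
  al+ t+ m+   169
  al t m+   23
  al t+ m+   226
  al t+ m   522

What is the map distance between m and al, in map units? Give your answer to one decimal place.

The two most frequent reciprocal classes, al t+ m and al+ t m+, are the parental types, so the F1 was al t+ m / al+ t m+.
The two rarest classes, al+ t+ m and al t m+, are the double crossovers. Comparing them with the parentals, only the al allele has switched, so al is the middle locus and the order is t – al – m.
Crossovers in the al–m interval produce the single-crossover classes al t+ m+ and al+ t m (226 + 260 = 486) plus the double crossovers (54).
RF(al–m) = (486 + 54) / 2098 = 540/2098 = 0.2574 → 25.7 map units.

25.7 map units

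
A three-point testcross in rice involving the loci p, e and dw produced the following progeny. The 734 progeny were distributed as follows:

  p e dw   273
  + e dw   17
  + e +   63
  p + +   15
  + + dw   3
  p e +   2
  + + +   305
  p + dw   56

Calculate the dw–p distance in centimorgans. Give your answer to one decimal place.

5.0 centimorgans

The two most frequent reciprocal classes, p e dw and + + +, are the parental types, so the F1 was p e dw / + + +.
The two rarest classes, p e + and + + dw, are the double crossovers. Comparing them with the parentals, only the dw allele has switched, so dw is the middle locus and the order is e – dw – p.
Crossovers in the dw–p interval produce the single-crossover classes + e dw and p + + (17 + 15 = 32) plus the double crossovers (5).
RF(dw–p) = (32 + 5) / 734 = 37/734 = 0.0504 → 5.0 centimorgans.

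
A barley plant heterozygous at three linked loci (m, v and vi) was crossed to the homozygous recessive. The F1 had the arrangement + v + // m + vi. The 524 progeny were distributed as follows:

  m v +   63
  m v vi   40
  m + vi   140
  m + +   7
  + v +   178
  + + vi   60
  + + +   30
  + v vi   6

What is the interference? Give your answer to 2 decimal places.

The two rarest classes, + v vi and m + +, are the double crossovers. Comparing them with the parentals, only the vi allele has switched, so vi is the middle locus and the order is m – vi – v.
m–vi: (123 + 13)/524 = 0.2595; vi–v: (70 + 13)/524 = 0.1584.
Expected DCO frequency = 0.2595 × 0.1584 ≈ 0.04110; observed = 13/524 ≈ 0.02481.
Coefficient of coincidence = 0.02481/0.04110 ≈ 0.60; interference = 1 − 0.60 = 0.40.

0.40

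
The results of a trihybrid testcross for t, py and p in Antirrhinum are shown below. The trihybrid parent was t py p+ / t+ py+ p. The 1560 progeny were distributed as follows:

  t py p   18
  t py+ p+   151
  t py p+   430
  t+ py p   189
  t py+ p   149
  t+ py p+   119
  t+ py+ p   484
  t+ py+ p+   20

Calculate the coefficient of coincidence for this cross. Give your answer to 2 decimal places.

The two rarest classes, t py p and t+ py+ p+, are the double crossovers. Comparing them with the parentals, only the p allele has switched, so p is the middle locus and the order is py – p – t.
py–p: (340 + 38)/1560 = 0.2423; p–t: (268 + 38)/1560 = 0.1962.
Expected DCO frequency = 0.2423 × 0.1962 ≈ 0.04754; observed = 38/1560 ≈ 0.02436.
Coefficient of coincidence = 0.02436/0.04754 ≈ 0.51.

0.51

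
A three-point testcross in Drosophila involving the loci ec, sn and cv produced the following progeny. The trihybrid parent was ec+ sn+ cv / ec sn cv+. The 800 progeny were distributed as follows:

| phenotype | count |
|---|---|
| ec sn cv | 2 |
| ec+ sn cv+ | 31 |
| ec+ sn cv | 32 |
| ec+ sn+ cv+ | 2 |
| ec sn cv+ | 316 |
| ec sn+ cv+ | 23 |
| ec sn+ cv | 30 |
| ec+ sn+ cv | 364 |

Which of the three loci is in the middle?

cv

The two rarest classes, ec+ sn+ cv+ and ec sn cv, are the double crossovers. Comparing them with the parentals, only the cv allele has switched, so cv is the middle locus and the order is ec – cv – sn.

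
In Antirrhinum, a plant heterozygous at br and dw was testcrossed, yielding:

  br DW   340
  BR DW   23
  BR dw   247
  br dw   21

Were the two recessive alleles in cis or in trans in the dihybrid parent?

The two most frequent classes are BR dw (247) and br DW (340); these are the parental (non-recombinant) types.
So the F1 carried BR dw on one chromosome and br DW on the other — the recessive alleles are on opposite chromosomes (trans / repulsion).

trans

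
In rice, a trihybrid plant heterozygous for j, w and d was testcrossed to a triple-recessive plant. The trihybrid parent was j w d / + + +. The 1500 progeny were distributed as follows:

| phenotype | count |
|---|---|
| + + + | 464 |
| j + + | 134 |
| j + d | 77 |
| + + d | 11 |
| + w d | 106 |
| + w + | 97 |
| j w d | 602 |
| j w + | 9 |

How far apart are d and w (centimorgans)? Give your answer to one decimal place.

The two rarest classes, j w + and + + d, are the double crossovers. Comparing them with the parentals, only the d allele has switched, so d is the middle locus and the order is j – d – w.
Crossovers in the d–w interval produce the single-crossover classes j + d and + w + (77 + 97 = 174) plus the double crossovers (20).
RF(d–w) = (174 + 20) / 1500 = 194/1500 = 0.1293 → 12.9 centimorgans.

12.9 centimorgans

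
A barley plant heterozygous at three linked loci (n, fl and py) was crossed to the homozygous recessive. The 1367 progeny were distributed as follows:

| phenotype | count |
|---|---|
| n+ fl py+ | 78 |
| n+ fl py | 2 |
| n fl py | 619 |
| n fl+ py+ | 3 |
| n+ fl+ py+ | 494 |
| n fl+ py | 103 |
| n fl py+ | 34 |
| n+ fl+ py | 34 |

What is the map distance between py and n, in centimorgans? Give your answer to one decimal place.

The two most frequent reciprocal classes, n fl py and n+ fl+ py+, are the parental types, so the F1 was n fl py / n+ fl+ py+.
The two rarest classes, n+ fl py and n fl+ py+, are the double crossovers. Comparing them with the parentals, only the n allele has switched, so n is the middle locus and the order is py – n – fl.
Crossovers in the py–n interval produce the single-crossover classes n fl py+ and n+ fl+ py (34 + 34 = 68) plus the double crossovers (5).
RF(py–n) = (68 + 5) / 1367 = 73/1367 = 0.0534 → 5.3 centimorgans.

5.3 centimorgans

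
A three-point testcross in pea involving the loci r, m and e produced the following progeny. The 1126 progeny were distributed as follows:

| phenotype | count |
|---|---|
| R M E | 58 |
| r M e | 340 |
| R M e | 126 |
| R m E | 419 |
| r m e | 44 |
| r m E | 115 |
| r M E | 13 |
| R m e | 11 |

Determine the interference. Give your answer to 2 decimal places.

0.19

The two most frequent reciprocal classes, R m E and r M e, are the parental types, so the F1 was R m E / r M e.
The two rarest classes, R m e and r M E, are the double crossovers. Comparing them with the parentals, only the e allele has switched, so e is the middle locus and the order is m – e – r.
m–e: (102 + 24)/1126 = 0.1119; e–r: (241 + 24)/1126 = 0.2353.
Expected DCO frequency = 0.1119 × 0.2353 ≈ 0.02633; observed = 24/1126 ≈ 0.02131.
Coefficient of coincidence = 0.02131/0.02633 ≈ 0.81; interference = 1 − 0.81 = 0.19.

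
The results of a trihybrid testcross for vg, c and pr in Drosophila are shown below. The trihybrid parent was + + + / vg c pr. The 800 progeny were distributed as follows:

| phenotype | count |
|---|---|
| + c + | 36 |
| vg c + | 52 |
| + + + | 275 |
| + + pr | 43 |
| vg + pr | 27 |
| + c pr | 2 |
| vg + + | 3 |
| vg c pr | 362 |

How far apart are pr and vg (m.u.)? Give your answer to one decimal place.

12.5 m.u.

The two rarest classes, vg + + and + c pr, are the double crossovers. Comparing them with the parentals, only the vg allele has switched, so vg is the middle locus and the order is pr – vg – c.
Crossovers in the pr–vg interval produce the single-crossover classes + + pr and vg c + (43 + 52 = 95) plus the double crossovers (5).
RF(pr–vg) = (95 + 5) / 800 = 100/800 = 0.1250 → 12.5 m.u.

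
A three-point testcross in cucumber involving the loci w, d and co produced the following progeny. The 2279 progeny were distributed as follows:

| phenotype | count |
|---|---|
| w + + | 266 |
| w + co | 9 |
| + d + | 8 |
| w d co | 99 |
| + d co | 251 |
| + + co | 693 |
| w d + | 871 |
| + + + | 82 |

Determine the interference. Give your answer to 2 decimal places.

0.63

The two most frequent reciprocal classes, w d + and + + co, are the parental types, so the F1 was w d + / + + co.
The two rarest classes, + d + and w + co, are the double crossovers. Comparing them with the parentals, only the w allele has switched, so w is the middle locus and the order is co – w – d.
co–w: (181 + 17)/2279 = 0.0869; w–d: (517 + 17)/2279 = 0.2343.
Expected DCO frequency = 0.0869 × 0.2343 ≈ 0.02036; observed = 17/2279 ≈ 0.00746.
Coefficient of coincidence = 0.00746/0.02036 ≈ 0.37; interference = 1 − 0.37 = 0.63.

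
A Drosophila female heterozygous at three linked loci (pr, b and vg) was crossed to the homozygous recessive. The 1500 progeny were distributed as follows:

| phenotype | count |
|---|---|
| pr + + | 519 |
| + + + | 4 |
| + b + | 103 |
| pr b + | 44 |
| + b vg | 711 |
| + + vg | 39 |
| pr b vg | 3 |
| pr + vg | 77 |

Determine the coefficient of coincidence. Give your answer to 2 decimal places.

0.62

The two most frequent reciprocal classes, + b vg and pr + +, are the parental types, so the F1 was + b vg / pr + +.
The two rarest classes, pr b vg and + + +, are the double crossovers. Comparing them with the parentals, only the pr allele has switched, so pr is the middle locus and the order is b – pr – vg.
b–pr: (83 + 7)/1500 = 0.0600; pr–vg: (180 + 7)/1500 = 0.1247.
Expected DCO frequency = 0.0600 × 0.1247 ≈ 0.00748; observed = 7/1500 ≈ 0.00467.
Coefficient of coincidence = 0.00467/0.00748 ≈ 0.62.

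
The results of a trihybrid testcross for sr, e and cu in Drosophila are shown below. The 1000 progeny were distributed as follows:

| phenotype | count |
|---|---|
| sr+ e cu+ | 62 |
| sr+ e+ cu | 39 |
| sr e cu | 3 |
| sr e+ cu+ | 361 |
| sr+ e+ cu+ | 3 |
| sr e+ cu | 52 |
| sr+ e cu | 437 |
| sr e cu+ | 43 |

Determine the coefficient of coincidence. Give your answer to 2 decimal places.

0.57

The two most frequent reciprocal classes, sr e+ cu+ and sr+ e cu, are the parental types, so the F1 was sr e+ cu+ / sr+ e cu.
The two rarest classes, sr+ e+ cu+ and sr e cu, are the double crossovers. Comparing them with the parentals, only the sr allele has switched, so sr is the middle locus and the order is cu – sr – e.
cu–sr: (114 + 6)/1000 = 0.1200; sr–e: (82 + 6)/1000 = 0.0880.
Expected DCO frequency = 0.1200 × 0.0880 ≈ 0.01056; observed = 6/1000 ≈ 0.00600.
Coefficient of coincidence = 0.00600/0.01056 ≈ 0.57.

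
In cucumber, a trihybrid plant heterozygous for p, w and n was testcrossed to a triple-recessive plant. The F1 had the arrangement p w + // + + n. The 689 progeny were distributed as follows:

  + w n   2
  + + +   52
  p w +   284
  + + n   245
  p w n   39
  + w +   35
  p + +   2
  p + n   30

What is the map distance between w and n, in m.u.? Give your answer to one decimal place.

13.8 m.u.

The two rarest classes, p + + and + w n, are the double crossovers. Comparing them with the parentals, only the w allele has switched, so w is the middle locus and the order is n – w – p.
Crossovers in the n–w interval produce the single-crossover classes p w n and + + + (39 + 52 = 91) plus the double crossovers (4).
RF(n–w) = (91 + 4) / 689 = 95/689 = 0.1379 → 13.8 m.u.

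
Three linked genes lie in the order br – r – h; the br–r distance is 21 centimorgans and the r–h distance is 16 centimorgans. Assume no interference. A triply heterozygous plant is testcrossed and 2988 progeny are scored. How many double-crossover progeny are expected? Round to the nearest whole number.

100

Map distances give recombination frequencies of 0.210 and 0.160 for the two intervals.
With no interference, expected double-crossover frequency = 0.210 × 0.160 = 0.03360.
Expected number = 0.03360 × 2988 = 100.40 ≈ 100.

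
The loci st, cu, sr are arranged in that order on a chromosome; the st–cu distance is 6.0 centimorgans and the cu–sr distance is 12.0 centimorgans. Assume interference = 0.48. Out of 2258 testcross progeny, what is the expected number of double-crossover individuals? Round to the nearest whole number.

8

Map distances give recombination frequencies of 0.060 and 0.120 for the two intervals.
With interference 0.48 (so coincidence = 0.52), expected double-crossover frequency = 0.060 × 0.120 × 0.52 = 0.00374.
Expected number = 0.00374 × 2258 = 8.45 ≈ 8.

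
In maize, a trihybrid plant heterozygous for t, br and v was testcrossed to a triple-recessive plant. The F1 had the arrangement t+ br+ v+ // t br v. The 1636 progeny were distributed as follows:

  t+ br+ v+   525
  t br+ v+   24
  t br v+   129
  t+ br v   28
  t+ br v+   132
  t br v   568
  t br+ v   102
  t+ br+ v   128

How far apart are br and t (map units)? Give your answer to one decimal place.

17.5 map units

The two rarest classes, t br+ v+ and t+ br v, are the double crossovers. Comparing them with the parentals, only the t allele has switched, so t is the middle locus and the order is br – t – v.
Crossovers in the br–t interval produce the single-crossover classes t+ br v+ and t br+ v (132 + 102 = 234) plus the double crossovers (52).
RF(br–t) = (234 + 52) / 1636 = 286/1636 = 0.1748 → 17.5 map units.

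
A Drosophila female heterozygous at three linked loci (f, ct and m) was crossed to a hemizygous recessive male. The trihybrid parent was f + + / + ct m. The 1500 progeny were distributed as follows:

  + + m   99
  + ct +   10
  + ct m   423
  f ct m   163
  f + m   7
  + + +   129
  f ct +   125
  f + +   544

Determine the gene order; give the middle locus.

m

The two rarest classes, f + m and + ct +, are the double crossovers. Comparing them with the parentals, only the m allele has switched, so m is the middle locus and the order is ct – m – f.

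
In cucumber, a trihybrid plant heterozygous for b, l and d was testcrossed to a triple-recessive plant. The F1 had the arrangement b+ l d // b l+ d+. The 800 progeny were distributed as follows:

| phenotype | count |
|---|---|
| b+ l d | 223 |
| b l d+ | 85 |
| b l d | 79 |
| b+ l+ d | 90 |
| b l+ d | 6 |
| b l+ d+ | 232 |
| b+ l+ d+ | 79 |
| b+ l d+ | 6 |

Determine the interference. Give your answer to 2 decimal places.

0.70

The two rarest classes, b+ l d+ and b l+ d, are the double crossovers. Comparing them with the parentals, only the d allele has switched, so d is the middle locus and the order is b – d – l.
b–d: (158 + 12)/800 = 0.2125; d–l: (175 + 12)/800 = 0.2338.
Expected DCO frequency = 0.2125 × 0.2338 ≈ 0.04968; observed = 12/800 ≈ 0.01500.
Coefficient of coincidence = 0.01500/0.04968 ≈ 0.30; interference = 1 − 0.30 = 0.70.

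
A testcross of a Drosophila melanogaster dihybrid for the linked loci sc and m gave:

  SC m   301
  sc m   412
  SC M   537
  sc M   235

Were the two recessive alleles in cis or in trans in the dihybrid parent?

The two most frequent classes are SC M (537) and sc m (412); these are the parental (non-recombinant) types.
So the F1 carried SC M on one chromosome and sc m on the other — the recessive alleles are on the same chromosome (cis / coupling).

cis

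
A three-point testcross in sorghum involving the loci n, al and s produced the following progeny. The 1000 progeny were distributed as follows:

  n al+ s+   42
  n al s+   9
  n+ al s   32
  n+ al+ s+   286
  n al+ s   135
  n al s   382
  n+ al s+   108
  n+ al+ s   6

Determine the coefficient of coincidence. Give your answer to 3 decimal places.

The two most frequent reciprocal classes, n+ al+ s+ and n al s, are the parental types, so the F1 was n+ al+ s+ / n al s.
The two rarest classes, n+ al+ s and n al s+, are the double crossovers. Comparing them with the parentals, only the s allele has switched, so s is the middle locus and the order is al – s – n.
al–s: (243 + 15)/1000 = 0.2580; s–n: (74 + 15)/1000 = 0.0890.
Expected DCO frequency = 0.2580 × 0.0890 ≈ 0.02296; observed = 15/1000 ≈ 0.01500.
Coefficient of coincidence = 0.01500/0.02296 ≈ 0.653.

0.653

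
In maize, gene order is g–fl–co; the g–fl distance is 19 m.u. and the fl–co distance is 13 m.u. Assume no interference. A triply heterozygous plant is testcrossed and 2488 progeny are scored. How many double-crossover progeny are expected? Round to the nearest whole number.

Map distances give recombination frequencies of 0.190 and 0.130 for the two intervals.
With no interference, expected double-crossover frequency = 0.190 × 0.130 = 0.02470.
Expected number = 0.02470 × 2488 = 61.45 ≈ 61.

61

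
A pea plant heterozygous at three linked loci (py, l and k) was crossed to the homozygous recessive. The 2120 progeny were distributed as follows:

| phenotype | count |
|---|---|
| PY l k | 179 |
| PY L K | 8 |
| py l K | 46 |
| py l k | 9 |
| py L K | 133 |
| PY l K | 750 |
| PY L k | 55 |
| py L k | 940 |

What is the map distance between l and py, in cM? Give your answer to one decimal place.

The two most frequent reciprocal classes, py L k and PY l K, are the parental types, so the F1 was py L k / PY l K.
The two rarest classes, py l k and PY L K, are the double crossovers. Comparing them with the parentals, only the l allele has switched, so l is the middle locus and the order is py – l – k.
Crossovers in the py–l interval produce the single-crossover classes PY L k and py l K (55 + 46 = 101) plus the double crossovers (17).
RF(py–l) = (101 + 17) / 2120 = 118/2120 = 0.0557 → 5.6 cM.

5.6 cM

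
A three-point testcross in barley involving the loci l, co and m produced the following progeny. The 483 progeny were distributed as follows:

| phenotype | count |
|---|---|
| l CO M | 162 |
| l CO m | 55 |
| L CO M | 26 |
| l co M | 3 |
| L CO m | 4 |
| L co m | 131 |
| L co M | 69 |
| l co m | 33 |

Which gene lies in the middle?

co

The two most frequent reciprocal classes, l CO M and L co m, are the parental types, so the F1 was l CO M / L co m.
The two rarest classes, l co M and L CO m, are the double crossovers. Comparing them with the parentals, only the co allele has switched, so co is the middle locus and the order is l – co – m.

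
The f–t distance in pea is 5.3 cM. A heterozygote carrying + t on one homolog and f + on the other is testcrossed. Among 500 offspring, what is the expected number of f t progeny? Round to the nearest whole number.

13

A map distance of 5.3 cM corresponds to a recombination frequency of 0.053.
The F1 is + t / f +, so f t is a recombinant gamete class with expected frequency r/2 = 0.053/2 = 0.0265.
Expected number = 0.0265 × 500 = 13.25 ≈ 13.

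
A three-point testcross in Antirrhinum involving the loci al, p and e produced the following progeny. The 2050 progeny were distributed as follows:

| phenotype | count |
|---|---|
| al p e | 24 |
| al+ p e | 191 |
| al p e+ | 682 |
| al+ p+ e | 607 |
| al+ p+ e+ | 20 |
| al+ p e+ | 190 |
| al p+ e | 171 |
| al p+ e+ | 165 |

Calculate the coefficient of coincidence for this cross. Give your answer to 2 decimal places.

0.56

The two most frequent reciprocal classes, al+ p+ e and al p e+, are the parental types, so the F1 was al+ p+ e / al p e+.
The two rarest classes, al+ p+ e+ and al p e, are the double crossovers. Comparing them with the parentals, only the e allele has switched, so e is the middle locus and the order is p – e – al.
p–e: (356 + 44)/2050 = 0.1951; e–al: (361 + 44)/2050 = 0.1976.
Expected DCO frequency = 0.1951 × 0.1976 ≈ 0.03855; observed = 44/2050 ≈ 0.02146.
Coefficient of coincidence = 0.02146/0.03855 ≈ 0.56.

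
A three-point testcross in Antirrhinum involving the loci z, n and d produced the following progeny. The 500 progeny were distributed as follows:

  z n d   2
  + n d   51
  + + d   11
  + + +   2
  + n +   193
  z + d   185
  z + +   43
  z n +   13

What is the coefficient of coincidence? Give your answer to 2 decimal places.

The two most frequent reciprocal classes, z + d and + n +, are the parental types, so the F1 was z + d / + n +.
The two rarest classes, z n d and + + +, are the double crossovers. Comparing them with the parentals, only the n allele has switched, so n is the middle locus and the order is d – n – z.
d–n: (94 + 4)/500 = 0.1960; n–z: (24 + 4)/500 = 0.0560.
Expected DCO frequency = 0.1960 × 0.0560 ≈ 0.01098; observed = 4/500 ≈ 0.00800.
Coefficient of coincidence = 0.00800/0.01098 ≈ 0.73.

0.73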